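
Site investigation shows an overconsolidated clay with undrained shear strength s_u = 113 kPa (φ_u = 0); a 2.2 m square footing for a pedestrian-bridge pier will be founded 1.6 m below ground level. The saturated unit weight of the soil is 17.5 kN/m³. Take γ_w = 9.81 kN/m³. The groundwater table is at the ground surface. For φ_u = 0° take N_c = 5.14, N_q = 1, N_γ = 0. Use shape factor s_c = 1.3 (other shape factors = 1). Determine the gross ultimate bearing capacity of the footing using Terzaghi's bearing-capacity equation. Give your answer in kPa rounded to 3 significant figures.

γ' = 17.5 − 9.81 = 7.69 kN/m³ (submerged throughout). q = 7.69 × 1.6 = 12.304 kPa.
c·N_c·s_c = 113 × 5.14 × 1.3 = 755.07 kPa
q·N_q = 12.304 × 1 = 12.304 kPa
q_ult = 755.07 + 12.304 = 767.37 kPa.

q_ult ≈ 767 kPa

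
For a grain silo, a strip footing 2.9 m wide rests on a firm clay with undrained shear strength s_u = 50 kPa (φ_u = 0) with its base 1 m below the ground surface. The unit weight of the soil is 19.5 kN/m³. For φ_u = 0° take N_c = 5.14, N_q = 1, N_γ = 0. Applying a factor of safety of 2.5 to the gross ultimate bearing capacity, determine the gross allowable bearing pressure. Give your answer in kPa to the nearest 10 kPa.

q_all ≈ 110 kPa

Effective surcharge at the founding depth q = γ·D_f = 19.5 × 1 = 19.5 kPa.
q_ult = c·N_c + q·N_q
     = 50 × 5.14 + 19.5 × 1
     = 257 + 19.5 = 276.5 kPa.
q_all = q_ult / FS = 276.5 / 2.5 = 110.6 kPa.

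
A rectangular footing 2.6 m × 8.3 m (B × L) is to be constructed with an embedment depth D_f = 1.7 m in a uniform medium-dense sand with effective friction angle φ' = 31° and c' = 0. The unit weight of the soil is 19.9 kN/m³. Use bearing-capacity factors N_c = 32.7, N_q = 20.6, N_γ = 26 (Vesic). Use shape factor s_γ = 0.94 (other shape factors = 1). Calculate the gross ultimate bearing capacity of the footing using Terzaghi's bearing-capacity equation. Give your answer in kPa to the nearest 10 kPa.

q_ult ≈ 1330 kPa

Overburden at base level: q = 19.9 × 1.7 = 33.83 kPa.
Surcharge term q·N_q = 33.83 × 20.6 = 696.9 kPa; self-weight term 0.5·γ·B·N_γ·s_γ = 0.5 × 19.9 × 2.6 × 26 × 0.94 = 632.26 kPa.
q_ult = 696.9 + 632.26 = 1329.2 kPa.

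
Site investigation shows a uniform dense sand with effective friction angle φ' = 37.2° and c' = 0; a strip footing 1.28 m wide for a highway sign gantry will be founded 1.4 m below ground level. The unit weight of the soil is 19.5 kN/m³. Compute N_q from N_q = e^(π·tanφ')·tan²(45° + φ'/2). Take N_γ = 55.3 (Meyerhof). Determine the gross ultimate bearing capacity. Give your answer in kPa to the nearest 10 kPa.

q_ult ≈ 1890 kPa

tan37.2° = 0.759, so N_q = e^(π×0.759)·tan²(63.6°) = 10.855 × 4.058 = 44.05.
Overburden at base level: q = 19.5 × 1.4 = 27.3 kPa.
Surcharge term q·N_q = 27.3 × 44.05 = 1202.6 kPa; self-weight term 0.5·γ·B·N_γ = 0.5 × 19.5 × 1.28 × 55.3 = 690.14 kPa.
q_ult = 1202.6 + 690.14 = 1892.7 kPa.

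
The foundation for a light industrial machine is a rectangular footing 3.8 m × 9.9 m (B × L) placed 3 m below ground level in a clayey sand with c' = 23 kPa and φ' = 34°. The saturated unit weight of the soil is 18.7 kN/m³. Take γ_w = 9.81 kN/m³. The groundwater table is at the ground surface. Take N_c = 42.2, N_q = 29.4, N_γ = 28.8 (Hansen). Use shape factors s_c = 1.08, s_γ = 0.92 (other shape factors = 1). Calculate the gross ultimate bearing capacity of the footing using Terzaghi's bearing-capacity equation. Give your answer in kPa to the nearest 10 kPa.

q_ult ≈ 2280 kPa

Water table at ground surface, so effective unit weight γ' = 18.7 − 9.81 = 8.89 kN/m³ is used throughout; overburden q = 8.89 × 3 = 26.67 kPa; the same γ' applies in the ½γBN_γ term.
Cohesion term c·N_c·s_c = 23 × 42.2 × 1.08 = 1048.2 kPa; surcharge term q·N_q = 26.67 × 29.4 = 784.1 kPa; self-weight term 0.5·γ·B·N_γ·s_γ = 0.5 × 8.89 × 3.8 × 28.8 × 0.92 = 447.54 kPa.
q_ult = 1048.2 + 784.1 + 447.54 = 2279.9 kPa.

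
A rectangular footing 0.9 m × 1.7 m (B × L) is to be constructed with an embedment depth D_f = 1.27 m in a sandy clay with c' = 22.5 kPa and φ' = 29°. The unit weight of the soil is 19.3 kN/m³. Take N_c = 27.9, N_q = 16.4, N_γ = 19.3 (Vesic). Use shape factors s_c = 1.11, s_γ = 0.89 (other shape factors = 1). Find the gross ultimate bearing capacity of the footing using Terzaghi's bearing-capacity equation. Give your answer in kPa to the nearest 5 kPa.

q_ult ≈ 1250 kPa

q = γ·D_f = 19.3 × 1.27 = 24.511 kPa.
c·N_c·s_c = 22.5 × 27.9 × 1.11 = 696.8 kPa
q·N_q = 24.511 × 16.4 = 401.98 kPa
0.5·γ·B·N_γ·s_γ = 0.5 × 19.3 × 0.9 × 19.3 × 0.89 = 149.18 kPa
q_ult = 696.8 + 401.98 + 149.18 = 1248 kPa.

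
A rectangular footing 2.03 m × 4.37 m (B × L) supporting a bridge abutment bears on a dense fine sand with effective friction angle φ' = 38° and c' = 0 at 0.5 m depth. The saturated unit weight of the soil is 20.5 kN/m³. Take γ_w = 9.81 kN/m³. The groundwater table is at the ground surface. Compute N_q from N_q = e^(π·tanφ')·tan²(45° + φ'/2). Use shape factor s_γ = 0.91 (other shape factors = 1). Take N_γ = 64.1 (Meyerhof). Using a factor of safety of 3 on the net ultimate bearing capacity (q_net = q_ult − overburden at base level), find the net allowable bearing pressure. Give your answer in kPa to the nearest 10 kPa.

N_q = e^(π·tan38°)·tan²(64°) = 48.93.
With the water table at the surface the whole profile is submerged: γ' = 20.5 − 9.81 = 10.69 kN/m³, so q = γ'·D_f = 5.345 kPa; the same γ' applies in the ½γBN_γ term.
q_ult = q·N_q + 0.5·γ·B·N_γ·s_γ
     = 5.345 × 48.933 + 0.5 × 10.69 × 2.03 × 64.1 × 0.91
     = 261.55 + 632.91 = 894.46 kPa.
q_net = 894.46 − 5.345 = 889.12 kPa.
q_all(net) = 889.12 / 3 = 296.37 kPa.

q_all(net) ≈ 300 kPa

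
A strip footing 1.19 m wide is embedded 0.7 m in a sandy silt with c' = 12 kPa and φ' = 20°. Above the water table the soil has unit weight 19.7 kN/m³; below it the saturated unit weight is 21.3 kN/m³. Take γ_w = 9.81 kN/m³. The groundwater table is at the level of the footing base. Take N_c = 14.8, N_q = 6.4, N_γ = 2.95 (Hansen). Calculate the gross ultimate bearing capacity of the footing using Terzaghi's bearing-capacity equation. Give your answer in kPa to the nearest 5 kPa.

q_ult ≈ 285 kPa

Overburden at base level: q = 19.7 × 0.7 = 13.79 kPa.
Below the base the soil is submerged, so the ½γBN_γ term uses γ' = 21.3 − 9.81 = 11.49 kN/m³.
Cohesion term c·N_c = 12 × 14.8 = 177.6 kPa; surcharge term q·N_q = 13.79 × 6.4 = 88.256 kPa; self-weight term 0.5·γ·B·N_γ = 0.5 × 11.49 × 1.19 × 2.95 = 20.168 kPa.
q_ult = 177.6 + 88.256 + 20.168 = 286.02 kPa.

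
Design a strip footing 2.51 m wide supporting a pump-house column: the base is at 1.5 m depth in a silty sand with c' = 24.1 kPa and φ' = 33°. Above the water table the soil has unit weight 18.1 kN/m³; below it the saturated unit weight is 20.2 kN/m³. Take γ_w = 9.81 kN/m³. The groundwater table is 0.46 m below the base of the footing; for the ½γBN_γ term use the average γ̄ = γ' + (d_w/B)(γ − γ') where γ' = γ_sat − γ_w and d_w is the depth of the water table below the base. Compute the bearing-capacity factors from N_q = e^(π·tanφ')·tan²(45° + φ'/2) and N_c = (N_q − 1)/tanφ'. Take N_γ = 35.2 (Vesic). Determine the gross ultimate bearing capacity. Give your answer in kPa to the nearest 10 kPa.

tan33° = 0.6494, so N_q = e^(π×0.6494)·tan²(61.5°) = 7.692 × 3.392 = 26.09.
N_c = (26.09 − 1)/tan33° = 38.64.
Effective surcharge at the founding depth q = γ·D_f = 18.1 × 1.5 = 27.15 kPa.
With d_w = 0.46 m < B, γ̄ = 10.39 + (0.46/2.51) × (18.1 − 10.39) = 11.803 kN/m³.
q_ult = c·N_c + q·N_q + 0.5·γ·B·N_γ
     = 24.1 × 38.638 + 27.15 × 26.092 + 0.5 × 11.803 × 2.51 × 35.2
     = 931.18 + 708.4 + 521.41 = 2161 kPa.

q_ult ≈ 2160 kPa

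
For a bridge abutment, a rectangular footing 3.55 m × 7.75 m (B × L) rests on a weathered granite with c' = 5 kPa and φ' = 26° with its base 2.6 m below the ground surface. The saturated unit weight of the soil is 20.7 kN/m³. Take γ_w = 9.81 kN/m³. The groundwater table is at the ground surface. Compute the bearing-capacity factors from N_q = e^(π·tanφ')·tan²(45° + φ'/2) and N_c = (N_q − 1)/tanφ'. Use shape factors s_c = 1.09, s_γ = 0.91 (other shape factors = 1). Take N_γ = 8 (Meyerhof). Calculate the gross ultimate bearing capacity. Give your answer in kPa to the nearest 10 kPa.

tan26° = 0.4877, so N_q = e^(π×0.4877)·tan²(58°) = 4.629 × 2.561 = 11.85.
N_c = (11.85 − 1)/tan26° = 22.25.
γ' = 20.7 − 9.81 = 10.89 kN/m³ (submerged throughout). q = 10.89 × 2.6 = 28.314 kPa; the same γ' applies in the ½γBN_γ term.
c·N_c·s_c = 5 × 22.254 × 1.09 = 121.29 kPa
q·N_q = 28.314 × 11.854 = 335.64 kPa
0.5·γ·B·N_γ·s_γ = 0.5 × 10.89 × 3.55 × 8 × 0.91 = 140.72 kPa
q_ult = 121.29 + 335.64 + 140.72 = 597.65 kPa.

q_ult ≈ 600 kPa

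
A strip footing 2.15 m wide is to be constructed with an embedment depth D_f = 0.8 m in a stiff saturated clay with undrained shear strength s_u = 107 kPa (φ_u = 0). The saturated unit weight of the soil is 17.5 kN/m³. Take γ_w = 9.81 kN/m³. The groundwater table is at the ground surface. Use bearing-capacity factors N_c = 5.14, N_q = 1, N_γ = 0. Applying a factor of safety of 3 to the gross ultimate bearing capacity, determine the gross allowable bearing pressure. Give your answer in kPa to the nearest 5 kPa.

With the water table at the surface the whole profile is submerged: γ' = 17.5 − 9.81 = 7.69 kN/m³, so q = γ'·D_f = 6.152 kPa.
q_ult = c·N_c + q·N_q
     = 107 × 5.14 + 6.152 × 1
     = 549.98 + 6.152 = 556.13 kPa.
q_all = q_ult / FS = 556.13 / 3 = 185.38 kPa.

q_all ≈ 185 kPa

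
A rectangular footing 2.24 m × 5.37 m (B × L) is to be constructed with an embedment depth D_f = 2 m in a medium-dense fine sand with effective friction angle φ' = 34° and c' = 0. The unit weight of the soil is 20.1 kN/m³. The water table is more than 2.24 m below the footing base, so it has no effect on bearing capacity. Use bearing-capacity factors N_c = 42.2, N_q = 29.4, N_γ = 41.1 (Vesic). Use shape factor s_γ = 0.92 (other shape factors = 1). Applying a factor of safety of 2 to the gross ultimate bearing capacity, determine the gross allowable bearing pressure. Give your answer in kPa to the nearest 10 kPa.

q_all ≈ 1020 kPa

q = γ·D_f = 20.1 × 2 = 40.2 kPa.
q·N_q = 40.2 × 29.4 = 1181.9 kPa
0.5·γ·B·N_γ·s_γ = 0.5 × 20.1 × 2.24 × 41.1 × 0.92 = 851.22 kPa
q_ult = 1181.9 + 851.22 = 2033.1 kPa.
q_all = q_ult / FS = 2033.1 / 2 = 1016.6 kPa.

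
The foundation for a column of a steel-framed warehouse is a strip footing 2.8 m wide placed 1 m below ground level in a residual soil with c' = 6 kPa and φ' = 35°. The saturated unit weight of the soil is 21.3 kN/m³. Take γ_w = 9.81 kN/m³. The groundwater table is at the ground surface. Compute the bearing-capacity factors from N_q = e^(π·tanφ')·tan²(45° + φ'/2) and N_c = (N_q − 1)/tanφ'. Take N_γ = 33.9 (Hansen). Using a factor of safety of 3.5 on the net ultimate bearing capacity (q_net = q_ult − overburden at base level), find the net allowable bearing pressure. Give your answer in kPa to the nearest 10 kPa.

N_q = e^(π·tan35°)·tan²(62.5°) = 33.3; N_c = (N_q − 1)/tanφ' = 46.12.
With the water table at the surface the whole profile is submerged: γ' = 21.3 − 9.81 = 11.49 kN/m³, so q = γ'·D_f = 11.49 kPa; the same γ' applies in the ½γBN_γ term.
q_ult = c·N_c + q·N_q + 0.5·γ·B·N_γ
     = 6 × 46.124 + 11.49 × 33.296 + 0.5 × 11.49 × 2.8 × 33.9
     = 276.74 + 382.57 + 545.32 = 1204.6 kPa.
q_net = 1204.6 − 11.49 = 1193.1 kPa.
q_all(net) = 1193.1 / 3.5 = 340.9 kPa.

q_all(net) ≈ 340 kPa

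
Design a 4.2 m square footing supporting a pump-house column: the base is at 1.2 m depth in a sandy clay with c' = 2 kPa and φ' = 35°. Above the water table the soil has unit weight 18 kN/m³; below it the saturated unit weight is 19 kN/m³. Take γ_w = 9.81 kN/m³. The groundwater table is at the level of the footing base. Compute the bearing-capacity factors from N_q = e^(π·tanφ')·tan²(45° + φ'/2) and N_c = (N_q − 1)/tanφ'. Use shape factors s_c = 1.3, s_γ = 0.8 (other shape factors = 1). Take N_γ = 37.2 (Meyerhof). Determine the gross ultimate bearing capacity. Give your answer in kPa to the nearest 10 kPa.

q_ult ≈ 1410 kPa

tan35° = 0.7002, so N_q = e^(π×0.7002)·tan²(62.5°) = 9.023 × 3.69 = 33.3.
N_c = (33.3 − 1)/tan35° = 46.12.
Overburden at base level: q = 18 × 1.2 = 21.6 kPa.
Below the base the soil is submerged, so the ½γBN_γ term uses γ' = 19 − 9.81 = 9.19 kN/m³.
Cohesion term c·N_c·s_c = 2 × 46.124 × 1.3 = 119.92 kPa; surcharge term q·N_q = 21.6 × 33.296 = 719.2 kPa; self-weight term 0.5·γ·B·N_γ·s_γ = 0.5 × 9.19 × 4.2 × 37.2 × 0.8 = 574.34 kPa.
q_ult = 119.92 + 719.2 + 574.34 = 1413.5 kPa.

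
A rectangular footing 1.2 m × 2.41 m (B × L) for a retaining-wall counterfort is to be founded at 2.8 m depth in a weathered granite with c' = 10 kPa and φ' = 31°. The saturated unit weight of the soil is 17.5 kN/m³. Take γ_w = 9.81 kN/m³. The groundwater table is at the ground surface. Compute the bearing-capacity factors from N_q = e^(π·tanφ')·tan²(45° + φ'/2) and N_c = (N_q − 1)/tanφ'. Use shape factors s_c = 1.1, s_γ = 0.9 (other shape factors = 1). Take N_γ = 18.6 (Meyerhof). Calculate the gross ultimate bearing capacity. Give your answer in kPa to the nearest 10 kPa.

q_ult ≈ 880 kPa

tan31° = 0.6009, so N_q = e^(π×0.6009)·tan²(60.5°) = 6.604 × 3.124 = 20.63.
N_c = (20.63 − 1)/tan31° = 32.67.
γ' = 17.5 − 9.81 = 7.69 kN/m³ (submerged throughout). q = 7.69 × 2.8 = 21.532 kPa; the same γ' applies in the ½γBN_γ term.
c·N_c·s_c = 10 × 32.671 × 1.1 = 359.38 kPa
q·N_q = 21.532 × 20.631 = 444.22 kPa
0.5·γ·B·N_γ·s_γ = 0.5 × 7.69 × 1.2 × 18.6 × 0.9 = 77.238 kPa
q_ult = 359.38 + 444.22 + 77.238 = 880.84 kPa.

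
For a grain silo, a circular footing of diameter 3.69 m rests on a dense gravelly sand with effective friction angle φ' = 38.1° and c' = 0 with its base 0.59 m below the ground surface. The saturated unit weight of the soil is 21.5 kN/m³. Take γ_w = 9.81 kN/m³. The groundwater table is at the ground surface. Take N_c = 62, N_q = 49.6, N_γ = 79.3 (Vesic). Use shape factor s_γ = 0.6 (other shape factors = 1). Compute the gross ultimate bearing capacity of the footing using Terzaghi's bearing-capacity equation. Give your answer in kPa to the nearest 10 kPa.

q_ult ≈ 1370 kPa

γ' = 21.5 − 9.81 = 11.69 kN/m³ (submerged throughout). q = 11.69 × 0.59 = 6.8971 kPa; the same γ' applies in the ½γBN_γ term.
q·N_q = 6.8971 × 49.6 = 342.1 kPa
0.5·γ·B·N_γ·s_γ = 0.5 × 11.69 × 3.69 × 79.3 × 0.6 = 1026.2 kPa
q_ult = 342.1 + 1026.2 = 1368.3 kPa.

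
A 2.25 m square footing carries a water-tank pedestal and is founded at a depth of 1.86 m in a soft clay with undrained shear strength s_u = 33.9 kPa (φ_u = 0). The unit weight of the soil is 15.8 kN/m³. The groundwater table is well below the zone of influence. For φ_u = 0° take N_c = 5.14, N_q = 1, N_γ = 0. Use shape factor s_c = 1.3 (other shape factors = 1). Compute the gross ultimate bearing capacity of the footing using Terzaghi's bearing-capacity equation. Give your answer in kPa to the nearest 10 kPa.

q_ult ≈ 260 kPa

Overburden at base level: q = 15.8 × 1.86 = 29.388 kPa.
Cohesion term c·N_c·s_c = 33.9 × 5.14 × 1.3 = 226.52 kPa; surcharge term q·N_q = 29.388 × 1 = 29.388 kPa.
q_ult = 226.52 + 29.388 = 255.91 kPa.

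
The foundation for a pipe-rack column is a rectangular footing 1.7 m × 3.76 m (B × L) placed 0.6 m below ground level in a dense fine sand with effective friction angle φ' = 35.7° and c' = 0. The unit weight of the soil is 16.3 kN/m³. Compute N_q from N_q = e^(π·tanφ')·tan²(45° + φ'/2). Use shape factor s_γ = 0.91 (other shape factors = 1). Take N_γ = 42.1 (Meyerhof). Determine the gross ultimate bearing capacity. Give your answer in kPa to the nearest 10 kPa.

tan35.7° = 0.7186, so N_q = e^(π×0.7186)·tan²(62.85°) = 9.559 × 3.802 = 36.35.
Overburden at base level: q = 16.3 × 0.6 = 9.78 kPa.
Surcharge term q·N_q = 9.78 × 36.346 = 355.47 kPa; self-weight term 0.5·γ·B·N_γ·s_γ = 0.5 × 16.3 × 1.7 × 42.1 × 0.91 = 530.8 kPa.
q_ult = 355.47 + 530.8 = 886.27 kPa.

q_ult ≈ 890 kPa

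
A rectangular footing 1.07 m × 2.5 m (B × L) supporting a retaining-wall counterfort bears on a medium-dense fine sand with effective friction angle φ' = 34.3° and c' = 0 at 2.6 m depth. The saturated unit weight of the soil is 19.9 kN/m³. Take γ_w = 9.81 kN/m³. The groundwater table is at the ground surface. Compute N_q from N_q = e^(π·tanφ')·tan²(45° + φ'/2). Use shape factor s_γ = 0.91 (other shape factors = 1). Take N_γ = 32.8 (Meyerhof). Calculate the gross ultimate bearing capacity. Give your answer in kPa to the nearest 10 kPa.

tan34.3° = 0.6822, so N_q = e^(π×0.6822)·tan²(62.15°) = 8.525 × 3.582 = 30.54.
Water table at ground surface, so effective unit weight γ' = 19.9 − 9.81 = 10.09 kN/m³ is used throughout; overburden q = 10.09 × 2.6 = 26.234 kPa; the same γ' applies in the ½γBN_γ term.
Surcharge term q·N_q = 26.234 × 30.539 = 801.17 kPa; self-weight term 0.5·γ·B·N_γ·s_γ = 0.5 × 10.09 × 1.07 × 32.8 × 0.91 = 161.12 kPa.
q_ult = 801.17 + 161.12 = 962.3 kPa.

q_ult ≈ 960 kPa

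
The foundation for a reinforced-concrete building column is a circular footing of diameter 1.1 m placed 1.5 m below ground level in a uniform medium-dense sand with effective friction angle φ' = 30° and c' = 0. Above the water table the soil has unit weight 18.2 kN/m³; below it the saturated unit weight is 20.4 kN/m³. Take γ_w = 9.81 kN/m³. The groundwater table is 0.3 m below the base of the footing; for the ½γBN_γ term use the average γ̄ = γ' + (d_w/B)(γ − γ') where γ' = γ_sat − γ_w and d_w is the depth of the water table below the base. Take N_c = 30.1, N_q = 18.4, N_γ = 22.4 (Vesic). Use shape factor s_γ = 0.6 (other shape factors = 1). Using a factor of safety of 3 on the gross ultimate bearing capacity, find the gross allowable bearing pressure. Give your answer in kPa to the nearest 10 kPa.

q_all ≈ 200 kPa

q = γ·D_f = 18.2 × 1.5 = 27.3 kPa.
γ' = 10.59 kN/m³; averaging over the depth B below the base, γ̄ = γ' + (d_w/B)(γ − γ') = 12.665 kN/m³.
q·N_q = 27.3 × 18.4 = 502.32 kPa
0.5·γ·B·N_γ·s_γ = 0.5 × 12.665 × 1.1 × 22.4 × 0.6 = 93.623 kPa
q_ult = 502.32 + 93.623 = 595.94 kPa.
q_all = 595.94 / 3 = 198.65 kPa.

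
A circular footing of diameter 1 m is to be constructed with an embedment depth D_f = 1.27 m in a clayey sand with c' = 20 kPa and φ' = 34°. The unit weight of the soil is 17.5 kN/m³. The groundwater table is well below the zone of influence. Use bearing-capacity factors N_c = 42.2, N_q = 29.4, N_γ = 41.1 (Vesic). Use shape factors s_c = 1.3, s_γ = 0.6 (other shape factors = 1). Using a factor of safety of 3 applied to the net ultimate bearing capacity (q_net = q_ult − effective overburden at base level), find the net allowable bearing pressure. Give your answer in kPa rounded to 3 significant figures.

q_all(net) ≈ 648 kPa

q = γ·D_f = 17.5 × 1.27 = 22.225 kPa.
c·N_c·s_c = 20 × 42.2 × 1.3 = 1097.2 kPa
q·N_q = 22.225 × 29.4 = 653.41 kPa
0.5·γ·B·N_γ·s_γ = 0.5 × 17.5 × 1 × 41.1 × 0.6 = 215.78 kPa
q_ult = 1097.2 + 653.41 + 215.78 = 1966.4 kPa.
Net ultimate: q_net = 1966.4 − 22.225 = 1944.2 kPa.
q_all(net) = 1944.2 / 3 = 648.06 kPa.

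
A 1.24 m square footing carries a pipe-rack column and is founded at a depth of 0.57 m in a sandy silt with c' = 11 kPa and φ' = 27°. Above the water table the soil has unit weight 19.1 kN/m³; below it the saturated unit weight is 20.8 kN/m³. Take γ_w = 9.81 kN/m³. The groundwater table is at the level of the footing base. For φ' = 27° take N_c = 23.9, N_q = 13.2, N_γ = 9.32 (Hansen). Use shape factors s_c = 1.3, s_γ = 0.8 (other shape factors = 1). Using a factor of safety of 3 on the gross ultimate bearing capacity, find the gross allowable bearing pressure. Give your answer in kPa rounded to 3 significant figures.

Overburden at base level: q = 19.1 × 0.57 = 10.887 kPa.
Below the base the soil is submerged, so the ½γBN_γ term uses γ' = 20.8 − 9.81 = 10.99 kN/m³.
Cohesion term c·N_c·s_c = 11 × 23.9 × 1.3 = 341.77 kPa; surcharge term q·N_q = 10.887 × 13.2 = 143.71 kPa; self-weight term 0.5·γ·B·N_γ·s_γ = 0.5 × 10.99 × 1.24 × 9.32 × 0.8 = 50.804 kPa.
q_ult = 341.77 + 143.71 + 50.804 = 536.28 kPa.
q_all = 536.28 / 3 = 178.76 kPa.

q_all ≈ 179 kPa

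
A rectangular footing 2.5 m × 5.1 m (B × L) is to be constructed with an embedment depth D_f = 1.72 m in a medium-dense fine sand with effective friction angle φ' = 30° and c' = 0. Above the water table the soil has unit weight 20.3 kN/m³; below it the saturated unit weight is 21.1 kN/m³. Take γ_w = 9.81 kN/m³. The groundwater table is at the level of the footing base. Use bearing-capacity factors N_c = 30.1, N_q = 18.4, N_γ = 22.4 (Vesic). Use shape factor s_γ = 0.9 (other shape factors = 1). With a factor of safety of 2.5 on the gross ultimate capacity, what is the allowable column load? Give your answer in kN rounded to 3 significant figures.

Overburden at base level: q = 20.3 × 1.72 = 34.916 kPa.
Below the base the soil is submerged, so the ½γBN_γ term uses γ' = 21.1 − 9.81 = 11.29 kN/m³.
Surcharge term q·N_q = 34.916 × 18.4 = 642.45 kPa; self-weight term 0.5·γ·B·N_γ·s_γ = 0.5 × 11.29 × 2.5 × 22.4 × 0.9 = 284.51 kPa.
q_ult = 642.45 + 284.51 = 926.96 kPa.
Gross allowable pressure q_all = 926.96 / 2.5 = 370.78 kPa.
Footing area = 12.75 m², so allowable column load = 370.78 × 12.75 = 4727.5 kN.

P_all ≈ 4730 kN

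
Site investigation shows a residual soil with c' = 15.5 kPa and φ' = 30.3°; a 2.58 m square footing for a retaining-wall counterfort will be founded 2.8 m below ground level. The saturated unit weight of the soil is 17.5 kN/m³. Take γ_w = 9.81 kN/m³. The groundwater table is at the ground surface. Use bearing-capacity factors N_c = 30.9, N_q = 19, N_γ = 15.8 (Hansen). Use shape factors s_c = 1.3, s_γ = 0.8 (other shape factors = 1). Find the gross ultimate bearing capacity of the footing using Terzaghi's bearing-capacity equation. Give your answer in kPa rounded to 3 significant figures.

With the water table at the surface the whole profile is submerged: γ' = 17.5 − 9.81 = 7.69 kN/m³, so q = γ'·D_f = 21.532 kPa; the same γ' applies in the ½γBN_γ term.
q_ult = c·N_c·s_c + q·N_q + 0.5·γ·B·N_γ·s_γ
     = 15.5 × 30.9 × 1.3 + 21.532 × 19 + 0.5 × 7.69 × 2.58 × 15.8 × 0.8
     = 622.63 + 409.11 + 125.39 = 1157.1 kPa.

q_ult ≈ 1160 kPa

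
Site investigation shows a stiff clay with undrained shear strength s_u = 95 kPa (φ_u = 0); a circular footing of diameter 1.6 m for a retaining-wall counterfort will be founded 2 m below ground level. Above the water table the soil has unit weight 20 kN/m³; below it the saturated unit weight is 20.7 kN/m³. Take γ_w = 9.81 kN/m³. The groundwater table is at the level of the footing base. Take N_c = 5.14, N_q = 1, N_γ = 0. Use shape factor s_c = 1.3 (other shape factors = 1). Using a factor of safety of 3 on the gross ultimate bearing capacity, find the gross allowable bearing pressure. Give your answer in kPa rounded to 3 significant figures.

q = γ·D_f = 20 × 2 = 40 kPa.
c·N_c·s_c = 95 × 5.14 × 1.3 = 634.79 kPa
q·N_q = 40 × 1 = 40 kPa
q_ult = 634.79 + 40 = 674.79 kPa.
q_all = 674.79 / 3 = 224.93 kPa.

q_all ≈ 225 kPa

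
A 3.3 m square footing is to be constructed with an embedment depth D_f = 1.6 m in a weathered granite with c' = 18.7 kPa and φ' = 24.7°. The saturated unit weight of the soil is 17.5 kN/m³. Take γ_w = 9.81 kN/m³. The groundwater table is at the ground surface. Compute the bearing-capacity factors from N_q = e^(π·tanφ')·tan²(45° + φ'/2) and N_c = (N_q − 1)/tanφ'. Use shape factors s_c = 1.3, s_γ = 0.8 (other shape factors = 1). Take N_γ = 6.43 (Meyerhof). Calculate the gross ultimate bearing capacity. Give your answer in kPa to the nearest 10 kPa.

q_ult ≈ 690 kPa

tan24.7° = 0.4599, so N_q = e^(π×0.4599)·tan²(57.35°) = 4.242 × 2.436 = 10.33.
N_c = (10.33 − 1)/tan24.7° = 20.29.
With the water table at the surface the whole profile is submerged: γ' = 17.5 − 9.81 = 7.69 kN/m³, so q = γ'·D_f = 12.304 kPa; the same γ' applies in the ½γBN_γ term.
q_ult = c·N_c·s_c + q·N_q + 0.5·γ·B·N_γ·s_γ
     = 18.7 × 20.288 × 1.3 + 12.304 × 10.331 + 0.5 × 7.69 × 3.3 × 6.43 × 0.8
     = 493.2 + 127.12 + 65.27 = 685.58 kPa.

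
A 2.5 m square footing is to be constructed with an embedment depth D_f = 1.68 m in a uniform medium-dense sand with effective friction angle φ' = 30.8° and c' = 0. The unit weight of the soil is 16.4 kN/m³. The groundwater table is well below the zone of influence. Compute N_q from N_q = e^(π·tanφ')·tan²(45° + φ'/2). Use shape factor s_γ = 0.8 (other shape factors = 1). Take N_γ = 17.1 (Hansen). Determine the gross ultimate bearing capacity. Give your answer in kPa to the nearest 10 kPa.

q_ult ≈ 840 kPa

tan30.8° = 0.5961, so N_q = e^(π×0.5961)·tan²(60.4°) = 6.506 × 3.099 = 20.16.
Overburden at base level: q = 16.4 × 1.68 = 27.552 kPa.
Surcharge term q·N_q = 27.552 × 20.161 = 555.48 kPa; self-weight term 0.5·γ·B·N_γ·s_γ = 0.5 × 16.4 × 2.5 × 17.1 × 0.8 = 280.44 kPa.
q_ult = 555.48 + 280.44 = 835.92 kPa.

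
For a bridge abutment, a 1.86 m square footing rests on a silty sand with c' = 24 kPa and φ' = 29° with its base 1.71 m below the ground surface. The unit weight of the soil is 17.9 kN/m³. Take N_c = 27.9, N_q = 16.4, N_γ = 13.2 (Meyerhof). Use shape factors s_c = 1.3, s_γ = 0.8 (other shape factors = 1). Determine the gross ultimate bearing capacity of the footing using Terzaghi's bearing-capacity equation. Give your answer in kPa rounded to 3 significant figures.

q_ult ≈ 1550 kPa

q = γ·D_f = 17.9 × 1.71 = 30.609 kPa.
c·N_c·s_c = 24 × 27.9 × 1.3 = 870.48 kPa
q·N_q = 30.609 × 16.4 = 501.99 kPa
0.5·γ·B·N_γ·s_γ = 0.5 × 17.9 × 1.86 × 13.2 × 0.8 = 175.79 kPa
q_ult = 870.48 + 501.99 + 175.79 = 1548.3 kPa.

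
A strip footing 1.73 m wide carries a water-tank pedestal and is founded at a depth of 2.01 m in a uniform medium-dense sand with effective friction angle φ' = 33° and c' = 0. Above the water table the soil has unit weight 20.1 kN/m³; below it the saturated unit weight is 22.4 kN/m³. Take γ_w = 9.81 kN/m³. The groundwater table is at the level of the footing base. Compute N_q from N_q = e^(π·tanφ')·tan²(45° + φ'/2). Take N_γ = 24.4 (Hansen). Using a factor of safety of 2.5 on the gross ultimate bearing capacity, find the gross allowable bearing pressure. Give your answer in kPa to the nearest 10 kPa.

q_all ≈ 530 kPa

N_q = e^(π·tan33°)·tan²(61.5°) = 26.09.
q = γ·D_f = 20.1 × 2.01 = 40.401 kPa.
For the ½γBN_γ term take γ' = 22.4 − 9.81 = 12.59 kN/m³ (soil below base is submerged).
q·N_q = 40.401 × 26.092 = 1054.1 kPa
0.5·γ·B·N_γ = 0.5 × 12.59 × 1.73 × 24.4 = 265.72 kPa
q_ult = 1054.1 + 265.72 = 1319.9 kPa.
q_all = 1319.9 / 2.5 = 527.95 kPa.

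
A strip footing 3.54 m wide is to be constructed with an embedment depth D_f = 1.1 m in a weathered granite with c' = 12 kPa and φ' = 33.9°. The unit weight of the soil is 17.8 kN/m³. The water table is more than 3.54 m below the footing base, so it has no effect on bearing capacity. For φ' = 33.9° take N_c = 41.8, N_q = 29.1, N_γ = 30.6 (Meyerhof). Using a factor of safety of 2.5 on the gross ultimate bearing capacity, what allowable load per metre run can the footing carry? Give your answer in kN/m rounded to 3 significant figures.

q = γ·D_f = 17.8 × 1.1 = 19.58 kPa.
c·N_c = 12 × 41.8 = 501.6 kPa
q·N_q = 19.58 × 29.1 = 569.78 kPa
0.5·γ·B·N_γ = 0.5 × 17.8 × 3.54 × 30.6 = 964.08 kPa
q_ult = 501.6 + 569.78 + 964.08 = 2035.5 kPa.
Gross allowable pressure q_all = 2035.5 / 2.5 = 814.18 kPa.
Allowable wall load = q_all × B = 814.18 × 3.54 = 2882.2 kN per metre run.

≈ 2880 kN/m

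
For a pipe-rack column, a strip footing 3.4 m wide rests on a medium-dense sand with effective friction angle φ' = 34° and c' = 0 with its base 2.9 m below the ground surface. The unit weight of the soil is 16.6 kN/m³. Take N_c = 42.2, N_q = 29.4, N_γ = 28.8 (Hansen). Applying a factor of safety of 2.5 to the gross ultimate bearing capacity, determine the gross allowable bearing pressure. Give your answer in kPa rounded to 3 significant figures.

Effective surcharge at the founding depth q = γ·D_f = 16.6 × 2.9 = 48.14 kPa.
q_ult = q·N_q + 0.5·γ·B·N_γ
     = 48.14 × 29.4 + 0.5 × 16.6 × 3.4 × 28.8
     = 1415.3 + 812.74 = 2228.1 kPa.
q_all = q_ult / FS = 2228.1 / 2.5 = 891.22 kPa.

q_all ≈ 891 kPa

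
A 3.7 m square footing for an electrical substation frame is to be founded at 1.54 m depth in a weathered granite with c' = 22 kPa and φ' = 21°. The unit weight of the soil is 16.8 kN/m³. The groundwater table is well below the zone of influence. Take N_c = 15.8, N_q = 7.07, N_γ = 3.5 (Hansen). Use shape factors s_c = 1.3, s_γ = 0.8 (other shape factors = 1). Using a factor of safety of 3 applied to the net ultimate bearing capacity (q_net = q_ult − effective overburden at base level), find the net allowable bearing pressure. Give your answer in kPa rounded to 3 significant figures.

Overburden at base level: q = 16.8 × 1.54 = 25.872 kPa.
Cohesion term c·N_c·s_c = 22 × 15.8 × 1.3 = 451.88 kPa; surcharge term q·N_q = 25.872 × 7.07 = 182.92 kPa; self-weight term 0.5·γ·B·N_γ·s_γ = 0.5 × 16.8 × 3.7 × 3.5 × 0.8 = 87.024 kPa.
q_ult = 451.88 + 182.92 + 87.024 = 721.82 kPa.
Net ultimate: q_net = 721.82 − 25.872 = 695.95 kPa.
q_all(net) = 695.95 / 3 = 231.98 kPa.

q_all(net) ≈ 232 kPa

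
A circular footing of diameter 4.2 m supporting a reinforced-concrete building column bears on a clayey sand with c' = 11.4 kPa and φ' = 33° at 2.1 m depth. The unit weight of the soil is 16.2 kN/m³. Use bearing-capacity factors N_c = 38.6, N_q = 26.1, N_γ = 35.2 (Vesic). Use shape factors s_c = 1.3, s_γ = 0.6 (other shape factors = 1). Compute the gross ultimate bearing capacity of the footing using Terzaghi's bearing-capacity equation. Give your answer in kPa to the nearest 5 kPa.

q_ult ≈ 2180 kPa

Effective surcharge at the founding depth q = γ·D_f = 16.2 × 2.1 = 34.02 kPa.
q_ult = c·N_c·s_c + q·N_q + 0.5·γ·B·N_γ·s_γ
     = 11.4 × 38.6 × 1.3 + 34.02 × 26.1 + 0.5 × 16.2 × 4.2 × 35.2 × 0.6
     = 572.05 + 887.92 + 718.5 = 2178.5 kPa.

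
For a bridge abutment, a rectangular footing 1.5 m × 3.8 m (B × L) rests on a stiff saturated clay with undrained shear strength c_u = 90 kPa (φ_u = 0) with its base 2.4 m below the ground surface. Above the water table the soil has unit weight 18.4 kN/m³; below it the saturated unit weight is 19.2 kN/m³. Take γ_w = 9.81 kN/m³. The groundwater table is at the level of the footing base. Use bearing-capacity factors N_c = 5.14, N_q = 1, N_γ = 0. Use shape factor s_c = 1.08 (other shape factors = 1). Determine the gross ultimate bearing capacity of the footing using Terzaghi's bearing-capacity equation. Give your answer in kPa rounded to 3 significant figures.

q = γ·D_f = 18.4 × 2.4 = 44.16 kPa.
c·N_c·s_c = 90 × 5.14 × 1.08 = 499.61 kPa
q·N_q = 44.16 × 1 = 44.16 kPa
q_ult = 499.61 + 44.16 = 543.77 kPa.

q_ult ≈ 544 kPa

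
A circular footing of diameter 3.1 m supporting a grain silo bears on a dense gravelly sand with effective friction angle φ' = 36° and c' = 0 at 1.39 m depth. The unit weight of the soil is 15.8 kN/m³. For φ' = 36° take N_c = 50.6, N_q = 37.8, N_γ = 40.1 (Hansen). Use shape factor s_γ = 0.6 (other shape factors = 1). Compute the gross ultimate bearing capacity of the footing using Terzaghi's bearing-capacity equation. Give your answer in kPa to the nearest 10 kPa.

q = γ·D_f = 15.8 × 1.39 = 21.962 kPa.
q·N_q = 21.962 × 37.8 = 830.16 kPa
0.5·γ·B·N_γ·s_γ = 0.5 × 15.8 × 3.1 × 40.1 × 0.6 = 589.23 kPa
q_ult = 830.16 + 589.23 = 1419.4 kPa.

q_ult ≈ 1420 kPa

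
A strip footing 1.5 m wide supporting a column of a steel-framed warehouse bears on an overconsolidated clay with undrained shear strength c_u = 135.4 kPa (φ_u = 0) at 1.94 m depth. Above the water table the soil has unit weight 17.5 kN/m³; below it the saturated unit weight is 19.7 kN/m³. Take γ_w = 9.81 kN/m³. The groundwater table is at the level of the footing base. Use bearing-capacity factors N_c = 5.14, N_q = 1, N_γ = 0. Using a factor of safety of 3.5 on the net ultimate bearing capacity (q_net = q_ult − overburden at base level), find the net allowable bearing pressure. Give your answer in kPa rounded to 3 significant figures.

q = γ·D_f = 17.5 × 1.94 = 33.95 kPa.
c·N_c = 135.4 × 5.14 = 695.96 kPa
q·N_q = 33.95 × 1 = 33.95 kPa
q_ult = 695.96 + 33.95 = 729.91 kPa.
q_net = 729.91 − 33.95 = 695.96 kPa.
q_all(net) = 695.96 / 3.5 = 198.84 kPa.

q_all(net) ≈ 199 kPa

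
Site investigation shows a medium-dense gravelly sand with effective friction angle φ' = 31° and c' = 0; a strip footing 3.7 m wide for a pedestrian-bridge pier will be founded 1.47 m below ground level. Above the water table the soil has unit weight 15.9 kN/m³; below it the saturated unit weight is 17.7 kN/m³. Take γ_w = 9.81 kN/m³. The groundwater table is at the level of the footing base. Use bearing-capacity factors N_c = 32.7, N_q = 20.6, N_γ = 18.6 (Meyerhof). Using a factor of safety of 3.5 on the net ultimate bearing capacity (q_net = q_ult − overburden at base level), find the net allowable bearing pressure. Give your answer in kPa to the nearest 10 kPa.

q_all(net) ≈ 210 kPa

q = γ·D_f = 15.9 × 1.47 = 23.373 kPa.
For the ½γBN_γ term take γ' = 17.7 − 9.81 = 7.89 kN/m³ (soil below base is submerged).
q·N_q = 23.373 × 20.6 = 481.48 kPa
0.5·γ·B·N_γ = 0.5 × 7.89 × 3.7 × 18.6 = 271.49 kPa
q_ult = 481.48 + 271.49 = 752.98 kPa.
q_net = 752.98 − 23.373 = 729.61 kPa.
q_all(net) = 729.61 / 3.5 = 208.46 kPa.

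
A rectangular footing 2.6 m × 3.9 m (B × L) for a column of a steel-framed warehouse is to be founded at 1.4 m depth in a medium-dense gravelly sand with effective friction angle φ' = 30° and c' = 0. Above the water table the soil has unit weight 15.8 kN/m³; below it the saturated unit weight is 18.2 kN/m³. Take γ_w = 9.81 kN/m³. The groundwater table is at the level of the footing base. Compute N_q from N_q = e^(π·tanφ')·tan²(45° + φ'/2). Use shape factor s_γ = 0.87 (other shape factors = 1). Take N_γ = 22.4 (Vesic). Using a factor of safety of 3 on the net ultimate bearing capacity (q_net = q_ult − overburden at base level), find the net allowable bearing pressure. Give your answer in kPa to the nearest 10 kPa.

N_q = e^(π·tan30°)·tan²(60°) = 18.4.
Effective surcharge at the founding depth q = γ·D_f = 15.8 × 1.4 = 22.12 kPa.
The water table coincides with the base, so in the self-weight term γ → γ' = 8.39 kN/m³.
q_ult = q·N_q + 0.5·γ·B·N_γ·s_γ
     = 22.12 × 18.401 + 0.5 × 8.39 × 2.6 × 22.4 × 0.87
     = 407.03 + 212.56 = 619.59 kPa.
q_net = 619.59 − 22.12 = 597.47 kPa.
q_all(net) = 597.47 / 3 = 199.16 kPa.

q_all(net) ≈ 200 kPa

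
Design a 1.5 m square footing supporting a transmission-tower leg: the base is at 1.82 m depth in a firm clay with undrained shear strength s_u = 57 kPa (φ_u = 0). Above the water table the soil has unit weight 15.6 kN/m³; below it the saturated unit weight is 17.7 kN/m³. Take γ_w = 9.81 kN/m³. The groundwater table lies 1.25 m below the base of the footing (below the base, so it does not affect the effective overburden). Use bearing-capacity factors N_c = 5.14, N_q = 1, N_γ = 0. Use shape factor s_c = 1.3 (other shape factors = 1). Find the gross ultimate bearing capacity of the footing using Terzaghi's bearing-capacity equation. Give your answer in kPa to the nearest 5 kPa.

Overburden at base level: q = 15.6 × 1.82 = 28.392 kPa.
Cohesion term c·N_c·s_c = 57 × 5.14 × 1.3 = 380.87 kPa; surcharge term q·N_q = 28.392 × 1 = 28.392 kPa.
q_ult = 380.87 + 28.392 = 409.27 kPa.

q_ult ≈ 410 kPa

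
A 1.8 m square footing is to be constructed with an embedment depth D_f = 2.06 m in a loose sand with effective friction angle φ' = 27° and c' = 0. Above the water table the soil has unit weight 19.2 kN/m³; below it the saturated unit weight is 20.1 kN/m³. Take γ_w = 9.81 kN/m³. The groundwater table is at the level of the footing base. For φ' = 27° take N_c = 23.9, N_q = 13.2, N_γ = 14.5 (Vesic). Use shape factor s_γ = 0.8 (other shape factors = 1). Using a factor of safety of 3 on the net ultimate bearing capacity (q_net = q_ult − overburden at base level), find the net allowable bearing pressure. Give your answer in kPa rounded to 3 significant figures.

q_all(net) ≈ 197 kPa

q = γ·D_f = 19.2 × 2.06 = 39.552 kPa.
For the ½γBN_γ term take γ' = 20.1 − 9.81 = 10.29 kN/m³ (soil below base is submerged).
q·N_q = 39.552 × 13.2 = 522.09 kPa
0.5·γ·B·N_γ·s_γ = 0.5 × 10.29 × 1.8 × 14.5 × 0.8 = 107.43 kPa
q_ult = 522.09 + 107.43 = 629.51 kPa.
q_net = 629.51 − 39.552 = 589.96 kPa.
q_all(net) = 589.96 / 3 = 196.65 kPa.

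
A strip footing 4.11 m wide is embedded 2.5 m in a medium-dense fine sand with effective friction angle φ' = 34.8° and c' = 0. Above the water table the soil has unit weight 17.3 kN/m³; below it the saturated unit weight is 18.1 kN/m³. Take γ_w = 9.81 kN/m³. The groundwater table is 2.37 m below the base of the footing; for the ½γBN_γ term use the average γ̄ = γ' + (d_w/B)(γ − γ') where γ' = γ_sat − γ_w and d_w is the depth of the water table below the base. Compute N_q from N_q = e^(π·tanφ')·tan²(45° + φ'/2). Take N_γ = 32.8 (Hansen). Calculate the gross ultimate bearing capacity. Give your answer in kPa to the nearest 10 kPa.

tan34.8° = 0.695, so N_q = e^(π×0.695)·tan²(62.4°) = 8.877 × 3.659 = 32.48.
Overburden at base level: q = 17.3 × 2.5 = 43.25 kPa.
The water table is 2.37 m below the base (< B = 4.11 m), so the ½γBN_γ term uses γ̄ = γ' + (d_w/B)(γ − γ') = 8.29 + (2.37/4.11)(17.3 − 8.29) = 13.486 kN/m³.
Surcharge term q·N_q = 43.25 × 32.48 = 1404.8 kPa; self-weight term 0.5·γ·B·N_γ = 0.5 × 13.486 × 4.11 × 32.8 = 908.98 kPa.
q_ult = 1404.8 + 908.98 = 2313.7 kPa.

q_ult ≈ 2310 kPa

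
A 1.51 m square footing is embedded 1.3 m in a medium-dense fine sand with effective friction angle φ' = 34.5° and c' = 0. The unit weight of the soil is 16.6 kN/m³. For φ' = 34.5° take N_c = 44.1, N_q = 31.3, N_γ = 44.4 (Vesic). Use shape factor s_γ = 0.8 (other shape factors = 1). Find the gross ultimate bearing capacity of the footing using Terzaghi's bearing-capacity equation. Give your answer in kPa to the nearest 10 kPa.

q = γ·D_f = 16.6 × 1.3 = 21.58 kPa.
q·N_q = 21.58 × 31.3 = 675.45 kPa
0.5·γ·B·N_γ·s_γ = 0.5 × 16.6 × 1.51 × 44.4 × 0.8 = 445.17 kPa
q_ult = 675.45 + 445.17 = 1120.6 kPa.

q_ult ≈ 1120 kPa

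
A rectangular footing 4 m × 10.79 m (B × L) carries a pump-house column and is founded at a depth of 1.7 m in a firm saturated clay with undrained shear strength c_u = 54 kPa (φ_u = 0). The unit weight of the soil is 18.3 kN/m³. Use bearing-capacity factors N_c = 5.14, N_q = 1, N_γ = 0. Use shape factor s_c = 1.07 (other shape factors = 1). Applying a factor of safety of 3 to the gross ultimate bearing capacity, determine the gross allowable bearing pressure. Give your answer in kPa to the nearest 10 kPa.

q_all ≈ 110 kPa

Overburden at base level: q = 18.3 × 1.7 = 31.11 kPa.
Cohesion term c·N_c·s_c = 54 × 5.14 × 1.07 = 296.99 kPa; surcharge term q·N_q = 31.11 × 1 = 31.11 kPa.
q_ult = 296.99 + 31.11 = 328.1 kPa.
q_all = q_ult / FS = 328.1 / 3 = 109.37 kPa.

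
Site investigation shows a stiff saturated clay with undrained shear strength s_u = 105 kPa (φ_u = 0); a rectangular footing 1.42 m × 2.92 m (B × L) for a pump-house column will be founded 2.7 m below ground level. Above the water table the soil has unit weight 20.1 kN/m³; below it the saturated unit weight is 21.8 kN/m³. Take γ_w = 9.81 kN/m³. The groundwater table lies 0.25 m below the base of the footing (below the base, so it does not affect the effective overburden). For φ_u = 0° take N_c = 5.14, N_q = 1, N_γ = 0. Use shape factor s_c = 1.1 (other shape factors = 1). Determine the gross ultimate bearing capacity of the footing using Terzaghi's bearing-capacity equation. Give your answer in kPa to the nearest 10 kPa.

q = γ·D_f = 20.1 × 2.7 = 54.27 kPa.
c·N_c·s_c = 105 × 5.14 × 1.1 = 593.67 kPa
q·N_q = 54.27 × 1 = 54.27 kPa
q_ult = 593.67 + 54.27 = 647.94 kPa.

q_ult ≈ 650 kPa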